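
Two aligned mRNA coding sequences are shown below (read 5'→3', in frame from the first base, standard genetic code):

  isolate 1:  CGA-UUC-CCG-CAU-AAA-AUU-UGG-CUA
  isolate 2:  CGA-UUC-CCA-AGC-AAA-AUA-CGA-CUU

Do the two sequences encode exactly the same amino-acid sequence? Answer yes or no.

no

Codon 1: CGA Arg / CGA Arg — identical.
Codon 2: UUC Phe / UUC Phe — identical.
Codon 3: CCG Pro / CCA Pro — synonymous.
Codon 4: CAU His / AGC Ser — nonsynonymous.
Codon 5: AAA Lys / AAA Lys — identical.
Codon 6: AUU Ile / AUA Ile — synonymous.
Codon 7: UGG Trp / CGA Arg — nonsynonymous.
Codon 8: CUA Leu / CUU Leu — synonymous.
Nonsynonymous differences: 2 → different protein.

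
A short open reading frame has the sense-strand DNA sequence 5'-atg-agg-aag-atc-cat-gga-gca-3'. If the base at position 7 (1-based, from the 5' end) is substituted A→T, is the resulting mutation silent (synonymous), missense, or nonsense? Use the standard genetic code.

nonsense

Position 7 falls in codon 3: AAG → Lys.
After the substitution the codon is TAG → Stop.
The new codon is a stop codon, so this is a nonsense mutation.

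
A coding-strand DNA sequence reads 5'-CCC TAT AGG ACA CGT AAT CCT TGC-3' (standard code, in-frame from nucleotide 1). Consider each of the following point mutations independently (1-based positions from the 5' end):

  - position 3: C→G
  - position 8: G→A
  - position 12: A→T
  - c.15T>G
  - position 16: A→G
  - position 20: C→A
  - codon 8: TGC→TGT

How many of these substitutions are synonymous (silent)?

4

Codon 1: CCC (Pro) → CCG (Pro) — synonymous.
Codon 3: AGG (Arg) → AAG (Lys) — missense.
Codon 4: ACA (Thr) → ACT (Thr) — synonymous.
Codon 5: CGT (Arg) → CGG (Arg) — synonymous.
Codon 6: AAT (Asn) → GAT (Asp) — missense.
Codon 7: CCT (Pro) → CAT (His) — missense.
Codon 8: TGC (Cys) → TGT (Cys) — synonymous.
Synonymous: 4 of 7.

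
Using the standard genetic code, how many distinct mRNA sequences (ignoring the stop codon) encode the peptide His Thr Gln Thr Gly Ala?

His: 2 codons.
Thr: 4 codons.
Gln: 2 codons.
Thr: 4 codons.
Gly: 4 codons.
Ala: 4 codons.
2 × 4 × 2 × 4 × 4 × 4 = 1024.

1024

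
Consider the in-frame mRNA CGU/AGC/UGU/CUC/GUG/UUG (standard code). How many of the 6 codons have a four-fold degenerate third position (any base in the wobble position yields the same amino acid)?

3

Codon 1 CGU (Arg): third position 4-fold.
Codon 2 AGC (Ser): third position 2-fold.
Codon 3 UGU (Cys): third position 2-fold.
Codon 4 CUC (Leu): third position 4-fold.
Codon 5 GUG (Val): third position 4-fold.
Codon 6 UUG (Leu): third position 2-fold.
Four-fold degenerate third positions: 3.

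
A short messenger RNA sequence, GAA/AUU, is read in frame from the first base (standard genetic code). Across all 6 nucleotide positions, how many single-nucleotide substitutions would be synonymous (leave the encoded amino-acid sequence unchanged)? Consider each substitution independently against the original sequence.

Codon 1 (GAA, Glu): 1 synonymous substitution.
Codon 2 (AUU, Ile): 2 synonymous substitutions.
Total: 1 + 2 = 3.

3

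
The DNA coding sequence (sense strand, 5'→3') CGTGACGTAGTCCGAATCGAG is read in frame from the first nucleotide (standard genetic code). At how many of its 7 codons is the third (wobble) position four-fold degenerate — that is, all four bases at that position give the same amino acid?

4

Codon 1 CGT (Arg): third position 4-fold.
Codon 2 GAC (Asp): third position 2-fold.
Codon 3 GTA (Val): third position 4-fold.
Codon 4 GTC (Val): third position 4-fold.
Codon 5 CGA (Arg): third position 4-fold.
Codon 6 ATC (Ile): third position 3-fold.
Codon 7 GAG (Glu): third position 2-fold.
Four-fold degenerate third positions: 4.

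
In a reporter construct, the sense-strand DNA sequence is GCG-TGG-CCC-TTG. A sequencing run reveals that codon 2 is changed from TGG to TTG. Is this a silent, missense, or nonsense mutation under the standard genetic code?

missense

Position 5 falls in codon 2: TGG → Trp.
After the substitution the codon is TTG → Leu.
Trp ≠ Leu, so this is a missense mutation.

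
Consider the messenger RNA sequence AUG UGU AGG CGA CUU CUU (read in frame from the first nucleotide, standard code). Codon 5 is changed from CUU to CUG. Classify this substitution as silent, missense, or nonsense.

Position 15 falls in codon 5: CUU → Leu.
After the substitution the codon is CUG → Leu.
Both encode Leu, so the change is synonymous.

silent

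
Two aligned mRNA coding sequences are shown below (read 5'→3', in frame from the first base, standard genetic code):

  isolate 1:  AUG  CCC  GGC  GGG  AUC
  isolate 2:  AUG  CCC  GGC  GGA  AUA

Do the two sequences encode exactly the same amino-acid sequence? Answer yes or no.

yes

Codon 1: AUG Met / AUG Met — identical.
Codon 2: CCC Pro / CCC Pro — identical.
Codon 3: GGC Gly / GGC Gly — identical.
Codon 4: GGG Gly / GGA Gly — synonymous.
Codon 5: AUC Ile / AUA Ile — synonymous.
Nonsynonymous differences: 0 → same protein.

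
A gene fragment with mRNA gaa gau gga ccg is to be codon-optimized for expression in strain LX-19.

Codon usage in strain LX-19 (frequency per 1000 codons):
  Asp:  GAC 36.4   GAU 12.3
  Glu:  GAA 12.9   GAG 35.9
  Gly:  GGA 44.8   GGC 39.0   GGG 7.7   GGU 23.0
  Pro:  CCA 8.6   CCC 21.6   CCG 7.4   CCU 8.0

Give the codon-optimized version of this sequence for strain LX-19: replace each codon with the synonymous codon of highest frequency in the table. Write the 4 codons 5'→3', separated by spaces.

GAG GAC GGA CCC

Codon 1 (Glu): best is GAG at 35.9.
Codon 2 (Asp): best is GAC at 36.4.
Codon 3 (Gly): best is GGA at 44.8.
Codon 4 (Pro): best is CCC at 21.6.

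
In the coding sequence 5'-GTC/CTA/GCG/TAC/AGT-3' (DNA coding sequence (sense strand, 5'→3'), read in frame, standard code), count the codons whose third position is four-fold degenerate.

3

Codon 1 GTC (Val): third position 4-fold.
Codon 2 CTA (Leu): third position 4-fold.
Codon 3 GCG (Ala): third position 4-fold.
Codon 4 TAC (Tyr): third position 2-fold.
Codon 5 AGT (Ser): third position 2-fold.
Four-fold degenerate third positions: 3.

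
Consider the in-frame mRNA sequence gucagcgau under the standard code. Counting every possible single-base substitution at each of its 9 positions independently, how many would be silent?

5

Codon 1 (GUC, Val): 3 synonymous substitutions.
Codon 2 (AGC, Ser): 1 synonymous substitution.
Codon 3 (GAU, Asp): 1 synonymous substitution.
Total: 3 + 1 + 1 = 5.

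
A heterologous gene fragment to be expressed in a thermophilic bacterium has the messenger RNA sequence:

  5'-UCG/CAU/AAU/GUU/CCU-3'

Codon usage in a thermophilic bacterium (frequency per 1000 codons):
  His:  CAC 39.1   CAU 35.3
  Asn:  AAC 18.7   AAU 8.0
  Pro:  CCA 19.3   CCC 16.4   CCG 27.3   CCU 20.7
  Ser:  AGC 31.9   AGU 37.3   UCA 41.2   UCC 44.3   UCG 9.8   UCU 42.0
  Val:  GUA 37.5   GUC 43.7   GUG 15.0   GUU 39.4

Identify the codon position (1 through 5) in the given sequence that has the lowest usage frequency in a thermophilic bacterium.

Codon 1 UCG (Ser): 9.8 per 1000.
Codon 2 CAU (His): 35.3 per 1000.
Codon 3 AAU (Asn): 8.0 per 1000.
Codon 4 GUU (Val): 39.4 per 1000.
Codon 5 CCU (Pro): 20.7 per 1000.
Lowest frequency is 8.0 at codon 3.

3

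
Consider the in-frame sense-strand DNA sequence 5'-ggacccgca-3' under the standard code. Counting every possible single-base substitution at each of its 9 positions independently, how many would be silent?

9

Codon 1 (GGA, Gly): 3 synonymous substitutions.
Codon 2 (CCC, Pro): 3 synonymous substitutions.
Codon 3 (GCA, Ala): 3 synonymous substitutions.
Total: 3 + 3 + 3 = 9.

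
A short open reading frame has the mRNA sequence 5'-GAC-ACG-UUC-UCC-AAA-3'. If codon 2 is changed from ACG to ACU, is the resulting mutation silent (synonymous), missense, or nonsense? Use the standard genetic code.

silent

Position 6 falls in codon 2: ACG → Thr.
After the substitution the codon is ACU → Thr.
Both encode Thr, so the change is synonymous.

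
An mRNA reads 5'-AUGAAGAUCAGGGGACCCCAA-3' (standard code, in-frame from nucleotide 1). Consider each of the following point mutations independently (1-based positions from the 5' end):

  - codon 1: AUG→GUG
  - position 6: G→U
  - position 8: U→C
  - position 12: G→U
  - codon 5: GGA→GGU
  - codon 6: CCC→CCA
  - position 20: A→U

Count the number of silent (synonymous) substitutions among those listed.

2

Codon 1: AUG (Met) → GUG (Val) — missense.
Codon 2: AAG (Lys) → AAU (Asn) — missense.
Codon 3: AUC (Ile) → ACC (Thr) — missense.
Codon 4: AGG (Arg) → AGU (Ser) — missense.
Codon 5: GGA (Gly) → GGU (Gly) — synonymous.
Codon 6: CCC (Pro) → CCA (Pro) — synonymous.
Codon 7: CAA (Gln) → CUA (Leu) — missense.
Synonymous: 2 of 7.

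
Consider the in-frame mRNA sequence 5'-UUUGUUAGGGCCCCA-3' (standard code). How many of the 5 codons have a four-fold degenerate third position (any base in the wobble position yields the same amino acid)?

Codon 1 UUU (Phe): third position 2-fold.
Codon 2 GUU (Val): third position 4-fold.
Codon 3 AGG (Arg): third position 2-fold.
Codon 4 GCC (Ala): third position 4-fold.
Codon 5 CCA (Pro): third position 4-fold.
Four-fold degenerate third positions: 3.

3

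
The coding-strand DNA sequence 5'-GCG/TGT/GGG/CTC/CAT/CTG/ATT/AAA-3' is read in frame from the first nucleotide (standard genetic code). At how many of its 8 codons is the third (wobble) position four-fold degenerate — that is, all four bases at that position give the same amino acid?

4

Codon 1 GCG (Ala): third position 4-fold.
Codon 2 TGT (Cys): third position 2-fold.
Codon 3 GGG (Gly): third position 4-fold.
Codon 4 CTC (Leu): third position 4-fold.
Codon 5 CAT (His): third position 2-fold.
Codon 6 CTG (Leu): third position 4-fold.
Codon 7 ATT (Ile): third position 3-fold.
Codon 8 AAA (Lys): third position 2-fold.
Four-fold degenerate third positions: 4.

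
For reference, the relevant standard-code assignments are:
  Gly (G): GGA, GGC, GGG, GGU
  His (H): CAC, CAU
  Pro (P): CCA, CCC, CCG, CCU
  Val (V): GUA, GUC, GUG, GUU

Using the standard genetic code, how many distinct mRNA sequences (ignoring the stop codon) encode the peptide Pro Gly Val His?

128

Pro: 4 codons.
Gly: 4 codons.
Val: 4 codons.
His: 2 codons.
4 × 4 × 4 × 2 = 128.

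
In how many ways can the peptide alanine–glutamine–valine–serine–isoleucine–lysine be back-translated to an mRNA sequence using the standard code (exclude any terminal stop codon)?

1152

Ala: 4 codons.
Gln: 2 codons.
Val: 4 codons.
Ser: 6 codons.
Ile: 3 codons.
Lys: 2 codons.
4 × 2 × 4 × 6 × 3 × 2 = 1152.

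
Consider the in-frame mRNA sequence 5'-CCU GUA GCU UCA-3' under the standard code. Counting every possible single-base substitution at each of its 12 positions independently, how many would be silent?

Codon 1 (CCU, Pro): 3 synonymous substitutions.
Codon 2 (GUA, Val): 3 synonymous substitutions.
Codon 3 (GCU, Ala): 3 synonymous substitutions.
Codon 4 (UCA, Ser): 3 synonymous substitutions.
Total: 3 + 3 + 3 + 3 = 12.

12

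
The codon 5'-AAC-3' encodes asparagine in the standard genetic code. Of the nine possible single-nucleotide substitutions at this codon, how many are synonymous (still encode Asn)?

1

Position 1: none → 0 synonymous.
Position 2: none → 0 synonymous.
Position 3: AAT → 1 synonymous.
Total: 0 + 0 + 1 = 1.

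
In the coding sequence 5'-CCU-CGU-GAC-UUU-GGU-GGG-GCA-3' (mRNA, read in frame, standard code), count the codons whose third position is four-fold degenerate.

Codon 1 CCU (Pro): third position 4-fold.
Codon 2 CGU (Arg): third position 4-fold.
Codon 3 GAC (Asp): third position 2-fold.
Codon 4 UUU (Phe): third position 2-fold.
Codon 5 GGU (Gly): third position 4-fold.
Codon 6 GGG (Gly): third position 4-fold.
Codon 7 GCA (Ala): third position 4-fold.
Four-fold degenerate third positions: 5.

5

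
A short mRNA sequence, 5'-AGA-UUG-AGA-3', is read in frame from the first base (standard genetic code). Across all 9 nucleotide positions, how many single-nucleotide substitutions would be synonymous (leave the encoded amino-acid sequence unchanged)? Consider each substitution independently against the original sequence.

Codon 1 (AGA, Arg): 2 synonymous substitutions.
Codon 2 (UUG, Leu): 2 synonymous substitutions.
Codon 3 (AGA, Arg): 2 synonymous substitutions.
Total: 2 + 2 + 2 = 6.

6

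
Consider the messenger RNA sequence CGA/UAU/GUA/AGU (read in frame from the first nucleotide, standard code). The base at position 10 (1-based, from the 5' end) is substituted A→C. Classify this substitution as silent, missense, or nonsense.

missense

Position 10 falls in codon 4: AGU → Ser.
After the substitution the codon is CGU → Arg.
Ser ≠ Arg, so this is a missense mutation.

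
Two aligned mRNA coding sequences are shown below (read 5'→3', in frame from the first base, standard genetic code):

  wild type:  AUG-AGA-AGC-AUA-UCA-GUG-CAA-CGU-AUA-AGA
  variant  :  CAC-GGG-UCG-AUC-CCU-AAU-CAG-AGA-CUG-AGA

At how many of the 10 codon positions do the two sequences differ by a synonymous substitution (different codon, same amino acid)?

4

Codon 1: AUG Met / CAC His — nonsynonymous.
Codon 2: AGA Arg / GGG Gly — nonsynonymous.
Codon 3: AGC Ser / UCG Ser — synonymous.
Codon 4: AUA Ile / AUC Ile — synonymous.
Codon 5: UCA Ser / CCU Pro — nonsynonymous.
Codon 6: GUG Val / AAU Asn — nonsynonymous.
Codon 7: CAA Gln / CAG Gln — synonymous.
Codon 8: CGU Arg / AGA Arg — synonymous.
Codon 9: AUA Ile / CUG Leu — nonsynonymous.
Codon 10: AGA Arg / AGA Arg — identical.
Synonymous differences: 4.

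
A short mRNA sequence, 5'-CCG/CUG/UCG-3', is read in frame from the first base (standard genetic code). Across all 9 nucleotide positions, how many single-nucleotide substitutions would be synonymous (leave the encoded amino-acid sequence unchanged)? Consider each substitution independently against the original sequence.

10

Codon 1 (CCG, Pro): 3 synonymous substitutions.
Codon 2 (CUG, Leu): 4 synonymous substitutions.
Codon 3 (UCG, Ser): 3 synonymous substitutions.
Total: 3 + 4 + 3 = 10.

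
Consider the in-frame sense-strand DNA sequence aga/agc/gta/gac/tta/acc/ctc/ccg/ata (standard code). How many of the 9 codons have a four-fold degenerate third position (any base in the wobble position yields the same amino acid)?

4

Codon 1 AGA (Arg): third position 2-fold.
Codon 2 AGC (Ser): third position 2-fold.
Codon 3 GTA (Val): third position 4-fold.
Codon 4 GAC (Asp): third position 2-fold.
Codon 5 TTA (Leu): third position 2-fold.
Codon 6 ACC (Thr): third position 4-fold.
Codon 7 CTC (Leu): third position 4-fold.
Codon 8 CCG (Pro): third position 4-fold.
Codon 9 ATA (Ile): third position 3-fold.
Four-fold degenerate third positions: 4.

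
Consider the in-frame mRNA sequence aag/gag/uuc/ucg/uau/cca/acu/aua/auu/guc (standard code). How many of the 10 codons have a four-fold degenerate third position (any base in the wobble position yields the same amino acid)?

Codon 1 AAG (Lys): third position 2-fold.
Codon 2 GAG (Glu): third position 2-fold.
Codon 3 UUC (Phe): third position 2-fold.
Codon 4 UCG (Ser): third position 4-fold.
Codon 5 UAU (Tyr): third position 2-fold.
Codon 6 CCA (Pro): third position 4-fold.
Codon 7 ACU (Thr): third position 4-fold.
Codon 8 AUA (Ile): third position 3-fold.
Codon 9 AUU (Ile): third position 3-fold.
Codon 10 GUC (Val): third position 4-fold.
Four-fold degenerate third positions: 4.

4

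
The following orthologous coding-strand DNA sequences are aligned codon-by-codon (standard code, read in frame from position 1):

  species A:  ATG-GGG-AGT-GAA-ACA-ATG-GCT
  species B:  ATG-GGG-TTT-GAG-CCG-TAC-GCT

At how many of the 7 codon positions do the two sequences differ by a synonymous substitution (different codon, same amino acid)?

Codon 1: ATG Met / ATG Met — identical.
Codon 2: GGG Gly / GGG Gly — identical.
Codon 3: AGT Ser / TTT Phe — nonsynonymous.
Codon 4: GAA Glu / GAG Glu — synonymous.
Codon 5: ACA Thr / CCG Pro — nonsynonymous.
Codon 6: ATG Met / TAC Tyr — nonsynonymous.
Codon 7: GCT Ala / GCT Ala — identical.
Synonymous differences: 1.

1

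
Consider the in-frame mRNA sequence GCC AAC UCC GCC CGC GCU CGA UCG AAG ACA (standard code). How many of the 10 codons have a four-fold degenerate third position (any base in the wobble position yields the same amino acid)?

8

Codon 1 GCC (Ala): third position 4-fold.
Codon 2 AAC (Asn): third position 2-fold.
Codon 3 UCC (Ser): third position 4-fold.
Codon 4 GCC (Ala): third position 4-fold.
Codon 5 CGC (Arg): third position 4-fold.
Codon 6 GCU (Ala): third position 4-fold.
Codon 7 CGA (Arg): third position 4-fold.
Codon 8 UCG (Ser): third position 4-fold.
Codon 9 AAG (Lys): third position 2-fold.
Codon 10 ACA (Thr): third position 4-fold.
Four-fold degenerate third positions: 8.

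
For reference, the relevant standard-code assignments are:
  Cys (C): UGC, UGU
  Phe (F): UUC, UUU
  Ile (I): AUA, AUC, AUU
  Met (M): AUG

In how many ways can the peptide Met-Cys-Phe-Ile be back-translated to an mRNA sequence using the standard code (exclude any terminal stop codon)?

Met: 1 codon.
Cys: 2 codons.
Phe: 2 codons.
Ile: 3 codons.
1 × 2 × 2 × 3 = 12.

12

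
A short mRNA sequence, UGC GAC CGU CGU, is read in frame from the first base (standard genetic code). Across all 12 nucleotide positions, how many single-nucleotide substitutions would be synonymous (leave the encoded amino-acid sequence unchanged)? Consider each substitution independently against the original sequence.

8

Codon 1 (UGC, Cys): 1 synonymous substitution.
Codon 2 (GAC, Asp): 1 synonymous substitution.
Codon 3 (CGU, Arg): 3 synonymous substitutions.
Codon 4 (CGU, Arg): 3 synonymous substitutions.
Total: 1 + 1 + 3 + 3 = 8.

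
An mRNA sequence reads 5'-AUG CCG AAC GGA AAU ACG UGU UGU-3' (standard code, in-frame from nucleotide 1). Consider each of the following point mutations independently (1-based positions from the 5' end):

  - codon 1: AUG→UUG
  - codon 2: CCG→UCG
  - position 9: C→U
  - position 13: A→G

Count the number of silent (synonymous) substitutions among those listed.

1

Codon 1: AUG (Met) → UUG (Leu) — missense.
Codon 2: CCG (Pro) → UCG (Ser) — missense.
Codon 3: AAC (Asn) → AAU (Asn) — synonymous.
Codon 5: AAU (Asn) → GAU (Asp) — missense.
Synonymous: 1 of 4.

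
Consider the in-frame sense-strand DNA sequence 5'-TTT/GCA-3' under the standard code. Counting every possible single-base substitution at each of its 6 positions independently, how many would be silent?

4

Codon 1 (TTT, Phe): 1 synonymous substitution.
Codon 2 (GCA, Ala): 3 synonymous substitutions.
Total: 1 + 3 = 4.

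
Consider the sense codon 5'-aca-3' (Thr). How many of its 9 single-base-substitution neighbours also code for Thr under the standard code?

3

Position 1: none → 0 synonymous.
Position 2: none → 0 synonymous.
Position 3: ACT, ACC, ACG → 3 synonymous.
Total: 0 + 0 + 3 = 3.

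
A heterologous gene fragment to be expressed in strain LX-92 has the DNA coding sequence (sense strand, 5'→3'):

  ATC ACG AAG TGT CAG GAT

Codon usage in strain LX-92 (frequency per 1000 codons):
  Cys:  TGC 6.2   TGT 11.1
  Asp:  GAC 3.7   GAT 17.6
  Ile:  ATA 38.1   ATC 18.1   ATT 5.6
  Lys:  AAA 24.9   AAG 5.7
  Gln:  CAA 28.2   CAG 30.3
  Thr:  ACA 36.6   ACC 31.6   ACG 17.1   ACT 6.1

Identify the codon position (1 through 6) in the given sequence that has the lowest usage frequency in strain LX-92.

3

Codon 1 ATC (Ile): 18.1 per 1000.
Codon 2 ACG (Thr): 17.1 per 1000.
Codon 3 AAG (Lys): 5.7 per 1000.
Codon 4 TGT (Cys): 11.1 per 1000.
Codon 5 CAG (Gln): 30.3 per 1000.
Codon 6 GAT (Asp): 17.6 per 1000.
Lowest frequency is 5.7 at codon 3.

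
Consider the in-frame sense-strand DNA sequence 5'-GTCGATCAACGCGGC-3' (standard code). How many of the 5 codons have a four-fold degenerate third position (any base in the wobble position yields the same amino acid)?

Codon 1 GTC (Val): third position 4-fold.
Codon 2 GAT (Asp): third position 2-fold.
Codon 3 CAA (Gln): third position 2-fold.
Codon 4 CGC (Arg): third position 4-fold.
Codon 5 GGC (Gly): third position 4-fold.
Four-fold degenerate third positions: 3.

3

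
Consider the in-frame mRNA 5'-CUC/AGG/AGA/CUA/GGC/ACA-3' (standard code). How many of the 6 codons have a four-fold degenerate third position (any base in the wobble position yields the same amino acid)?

4

Codon 1 CUC (Leu): third position 4-fold.
Codon 2 AGG (Arg): third position 2-fold.
Codon 3 AGA (Arg): third position 2-fold.
Codon 4 CUA (Leu): third position 4-fold.
Codon 5 GGC (Gly): third position 4-fold.
Codon 6 ACA (Thr): third position 4-fold.
Four-fold degenerate third positions: 4.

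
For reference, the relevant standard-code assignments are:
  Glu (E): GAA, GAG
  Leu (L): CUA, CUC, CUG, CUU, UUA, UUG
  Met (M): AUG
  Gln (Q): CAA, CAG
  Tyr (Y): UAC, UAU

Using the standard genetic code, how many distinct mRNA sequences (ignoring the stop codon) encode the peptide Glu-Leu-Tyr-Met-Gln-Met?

48

Glu: 2 codons.
Leu: 6 codons.
Tyr: 2 codons.
Met: 1 codon.
Gln: 2 codons.
Met: 1 codon.
2 × 6 × 2 × 1 × 2 × 1 = 48.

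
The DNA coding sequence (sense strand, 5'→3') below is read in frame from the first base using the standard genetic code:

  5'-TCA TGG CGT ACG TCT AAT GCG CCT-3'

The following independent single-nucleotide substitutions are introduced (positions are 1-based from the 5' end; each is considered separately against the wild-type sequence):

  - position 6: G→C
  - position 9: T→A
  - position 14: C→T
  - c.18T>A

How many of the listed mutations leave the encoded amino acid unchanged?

1

Codon 2: TGG (Trp) → TGC (Cys) — missense.
Codon 3: CGT (Arg) → CGA (Arg) — synonymous.
Codon 5: TCT (Ser) → TTT (Phe) — missense.
Codon 6: AAT (Asn) → AAA (Lys) — missense.
Synonymous: 1 of 4.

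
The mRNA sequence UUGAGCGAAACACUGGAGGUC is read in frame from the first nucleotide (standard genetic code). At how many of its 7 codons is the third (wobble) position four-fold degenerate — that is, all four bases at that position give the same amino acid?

3

Codon 1 UUG (Leu): third position 2-fold.
Codon 2 AGC (Ser): third position 2-fold.
Codon 3 GAA (Glu): third position 2-fold.
Codon 4 ACA (Thr): third position 4-fold.
Codon 5 CUG (Leu): third position 4-fold.
Codon 6 GAG (Glu): third position 2-fold.
Codon 7 GUC (Val): third position 4-fold.
Four-fold degenerate third positions: 3.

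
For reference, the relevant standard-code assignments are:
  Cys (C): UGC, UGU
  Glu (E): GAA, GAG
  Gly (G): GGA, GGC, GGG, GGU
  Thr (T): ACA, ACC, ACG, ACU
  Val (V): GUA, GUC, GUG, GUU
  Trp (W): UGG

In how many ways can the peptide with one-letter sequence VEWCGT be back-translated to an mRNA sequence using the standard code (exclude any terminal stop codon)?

Val: 4 codons.
Glu: 2 codons.
Trp: 1 codon.
Cys: 2 codons.
Gly: 4 codons.
Thr: 4 codons.
4 × 2 × 1 × 2 × 4 × 4 = 256.

256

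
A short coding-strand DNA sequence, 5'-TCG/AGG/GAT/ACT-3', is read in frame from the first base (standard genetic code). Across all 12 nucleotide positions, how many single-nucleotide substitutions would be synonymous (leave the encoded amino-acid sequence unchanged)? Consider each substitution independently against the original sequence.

Codon 1 (TCG, Ser): 3 synonymous substitutions.
Codon 2 (AGG, Arg): 2 synonymous substitutions.
Codon 3 (GAT, Asp): 1 synonymous substitution.
Codon 4 (ACT, Thr): 3 synonymous substitutions.
Total: 3 + 2 + 1 + 3 = 9.

9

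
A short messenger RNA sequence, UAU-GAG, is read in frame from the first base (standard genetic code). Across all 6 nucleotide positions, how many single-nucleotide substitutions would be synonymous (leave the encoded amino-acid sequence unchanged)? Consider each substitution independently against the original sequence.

2

Codon 1 (UAU, Tyr): 1 synonymous substitution.
Codon 2 (GAG, Glu): 1 synonymous substitution.
Total: 1 + 1 = 2.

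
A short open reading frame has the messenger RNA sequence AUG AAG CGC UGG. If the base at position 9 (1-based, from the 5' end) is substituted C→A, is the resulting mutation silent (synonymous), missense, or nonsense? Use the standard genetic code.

silent

Position 9 falls in codon 3: CGC → Arg.
After the substitution the codon is CGA → Arg.
Both encode Arg, so the change is synonymous.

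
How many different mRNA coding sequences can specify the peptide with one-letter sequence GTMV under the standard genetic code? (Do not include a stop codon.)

Gly: 4 codons.
Thr: 4 codons.
Met: 1 codon.
Val: 4 codons.
4 × 4 × 1 × 4 = 64.

64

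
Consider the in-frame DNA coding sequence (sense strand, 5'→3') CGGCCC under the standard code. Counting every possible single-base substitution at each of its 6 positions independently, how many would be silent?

Codon 1 (CGG, Arg): 4 synonymous substitutions.
Codon 2 (CCC, Pro): 3 synonymous substitutions.
Total: 4 + 3 = 7.

7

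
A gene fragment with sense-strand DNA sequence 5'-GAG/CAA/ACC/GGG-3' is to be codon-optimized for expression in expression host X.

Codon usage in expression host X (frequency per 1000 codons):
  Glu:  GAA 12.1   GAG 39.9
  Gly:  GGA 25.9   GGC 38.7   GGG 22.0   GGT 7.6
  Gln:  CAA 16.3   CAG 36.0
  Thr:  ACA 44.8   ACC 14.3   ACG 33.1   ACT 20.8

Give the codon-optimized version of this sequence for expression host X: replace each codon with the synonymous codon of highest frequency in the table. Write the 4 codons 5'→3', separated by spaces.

Codon 1 (Glu): best is GAG at 39.9.
Codon 2 (Gln): best is CAG at 36.0.
Codon 3 (Thr): best is ACA at 44.8.
Codon 4 (Gly): best is GGC at 38.7.

GAG CAG ACA GGC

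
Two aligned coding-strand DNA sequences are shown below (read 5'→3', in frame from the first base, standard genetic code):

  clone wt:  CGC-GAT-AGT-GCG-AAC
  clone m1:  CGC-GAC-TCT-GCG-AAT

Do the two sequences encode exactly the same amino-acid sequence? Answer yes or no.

yes

Codon 1: CGC Arg / CGC Arg — identical.
Codon 2: GAT Asp / GAC Asp — synonymous.
Codon 3: AGT Ser / TCT Ser — synonymous.
Codon 4: GCG Ala / GCG Ala — identical.
Codon 5: AAC Asn / AAT Asn — synonymous.
Nonsynonymous differences: 0 → same protein.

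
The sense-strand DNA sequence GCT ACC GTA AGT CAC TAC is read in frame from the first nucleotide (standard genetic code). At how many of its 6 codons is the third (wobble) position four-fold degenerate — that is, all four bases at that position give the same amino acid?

Codon 1 GCT (Ala): third position 4-fold.
Codon 2 ACC (Thr): third position 4-fold.
Codon 3 GTA (Val): third position 4-fold.
Codon 4 AGT (Ser): third position 2-fold.
Codon 5 CAC (His): third position 2-fold.
Codon 6 TAC (Tyr): third position 2-fold.
Four-fold degenerate third positions: 3.

3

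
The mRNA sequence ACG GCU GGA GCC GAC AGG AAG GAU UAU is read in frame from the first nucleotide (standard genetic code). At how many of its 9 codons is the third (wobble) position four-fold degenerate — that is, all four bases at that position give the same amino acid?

4

Codon 1 ACG (Thr): third position 4-fold.
Codon 2 GCU (Ala): third position 4-fold.
Codon 3 GGA (Gly): third position 4-fold.
Codon 4 GCC (Ala): third position 4-fold.
Codon 5 GAC (Asp): third position 2-fold.
Codon 6 AGG (Arg): third position 2-fold.
Codon 7 AAG (Lys): third position 2-fold.
Codon 8 GAU (Asp): third position 2-fold.
Codon 9 UAU (Tyr): third position 2-fold.
Four-fold degenerate third positions: 4.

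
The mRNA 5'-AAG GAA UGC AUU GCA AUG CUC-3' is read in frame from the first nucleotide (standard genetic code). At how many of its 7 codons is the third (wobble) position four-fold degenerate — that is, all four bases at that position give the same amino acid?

Codon 1 AAG (Lys): third position 2-fold.
Codon 2 GAA (Glu): third position 2-fold.
Codon 3 UGC (Cys): third position 2-fold.
Codon 4 AUU (Ile): third position 3-fold.
Codon 5 GCA (Ala): third position 4-fold.
Codon 6 AUG (Met): third position 1-fold.
Codon 7 CUC (Leu): third position 4-fold.
Four-fold degenerate third positions: 2.

2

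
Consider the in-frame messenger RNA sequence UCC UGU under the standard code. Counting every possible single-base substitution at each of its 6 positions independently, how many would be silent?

4

Codon 1 (UCC, Ser): 3 synonymous substitutions.
Codon 2 (UGU, Cys): 1 synonymous substitution.
Total: 3 + 1 = 4.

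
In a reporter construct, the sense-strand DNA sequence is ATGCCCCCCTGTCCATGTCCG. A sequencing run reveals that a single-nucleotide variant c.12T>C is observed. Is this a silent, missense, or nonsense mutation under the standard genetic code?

silent

Position 12 falls in codon 4: TGT → Cys.
After the substitution the codon is TGC → Cys.
Both encode Cys, so the change is synonymous.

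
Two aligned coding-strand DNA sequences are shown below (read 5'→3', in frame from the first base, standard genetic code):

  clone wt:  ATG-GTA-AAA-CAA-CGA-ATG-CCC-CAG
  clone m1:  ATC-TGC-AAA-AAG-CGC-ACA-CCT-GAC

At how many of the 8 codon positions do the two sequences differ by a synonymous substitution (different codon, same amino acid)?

2

Codon 1: ATG Met / ATC Ile — nonsynonymous.
Codon 2: GTA Val / TGC Cys — nonsynonymous.
Codon 3: AAA Lys / AAA Lys — identical.
Codon 4: CAA Gln / AAG Lys — nonsynonymous.
Codon 5: CGA Arg / CGC Arg — synonymous.
Codon 6: ATG Met / ACA Thr — nonsynonymous.
Codon 7: CCC Pro / CCT Pro — synonymous.
Codon 8: CAG Gln / GAC Asp — nonsynonymous.
Synonymous differences: 2.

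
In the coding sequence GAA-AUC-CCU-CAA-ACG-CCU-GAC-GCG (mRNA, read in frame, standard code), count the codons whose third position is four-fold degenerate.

Codon 1 GAA (Glu): third position 2-fold.
Codon 2 AUC (Ile): third position 3-fold.
Codon 3 CCU (Pro): third position 4-fold.
Codon 4 CAA (Gln): third position 2-fold.
Codon 5 ACG (Thr): third position 4-fold.
Codon 6 CCU (Pro): third position 4-fold.
Codon 7 GAC (Asp): third position 2-fold.
Codon 8 GCG (Ala): third position 4-fold.
Four-fold degenerate third positions: 4.

4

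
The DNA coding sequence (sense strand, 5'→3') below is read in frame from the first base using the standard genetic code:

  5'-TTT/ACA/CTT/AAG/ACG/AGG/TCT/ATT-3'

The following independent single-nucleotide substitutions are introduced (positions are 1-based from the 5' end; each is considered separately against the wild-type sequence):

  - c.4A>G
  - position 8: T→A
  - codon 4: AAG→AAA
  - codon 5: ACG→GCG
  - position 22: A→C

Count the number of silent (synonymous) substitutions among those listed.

1

Codon 2: ACA (Thr) → GCA (Ala) — missense.
Codon 3: CTT (Leu) → CAT (His) — missense.
Codon 4: AAG (Lys) → AAA (Lys) — synonymous.
Codon 5: ACG (Thr) → GCG (Ala) — missense.
Codon 8: ATT (Ile) → CTT (Leu) — missense.
Synonymous: 1 of 5.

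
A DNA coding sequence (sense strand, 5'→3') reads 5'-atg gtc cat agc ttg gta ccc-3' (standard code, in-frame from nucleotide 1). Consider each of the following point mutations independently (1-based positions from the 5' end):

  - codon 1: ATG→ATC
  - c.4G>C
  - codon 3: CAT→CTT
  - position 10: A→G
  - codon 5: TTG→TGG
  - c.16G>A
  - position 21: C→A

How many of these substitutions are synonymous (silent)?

Codon 1: ATG (Met) → ATC (Ile) — missense.
Codon 2: GTC (Val) → CTC (Leu) — missense.
Codon 3: CAT (His) → CTT (Leu) — missense.
Codon 4: AGC (Ser) → GGC (Gly) — missense.
Codon 5: TTG (Leu) → TGG (Trp) — missense.
Codon 6: GTA (Val) → ATA (Ile) — missense.
Codon 7: CCC (Pro) → CCA (Pro) — synonymous.
Synonymous: 1 of 7.

1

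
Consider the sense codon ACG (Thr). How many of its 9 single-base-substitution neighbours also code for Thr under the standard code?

3

Position 1: none → 0 synonymous.
Position 2: none → 0 synonymous.
Position 3: ACU, ACC, ACA → 3 synonymous.
Total: 0 + 0 + 3 = 3.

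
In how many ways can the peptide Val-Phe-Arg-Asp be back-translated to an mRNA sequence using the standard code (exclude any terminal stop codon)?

96

Val: 4 codons.
Phe: 2 codons.
Arg: 6 codons.
Asp: 2 codons.
4 × 2 × 6 × 2 = 96.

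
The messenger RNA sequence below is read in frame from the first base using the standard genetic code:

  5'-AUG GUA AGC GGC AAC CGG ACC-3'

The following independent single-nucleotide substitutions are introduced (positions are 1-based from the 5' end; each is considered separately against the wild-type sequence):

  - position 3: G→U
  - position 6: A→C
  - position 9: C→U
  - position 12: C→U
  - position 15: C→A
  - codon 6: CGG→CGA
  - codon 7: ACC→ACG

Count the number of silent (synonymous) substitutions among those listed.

Codon 1: AUG (Met) → AUU (Ile) — missense.
Codon 2: GUA (Val) → GUC (Val) — synonymous.
Codon 3: AGC (Ser) → AGU (Ser) — synonymous.
Codon 4: GGC (Gly) → GGU (Gly) — synonymous.
Codon 5: AAC (Asn) → AAA (Lys) — missense.
Codon 6: CGG (Arg) → CGA (Arg) — synonymous.
Codon 7: ACC (Thr) → ACG (Thr) — synonymous.
Synonymous: 5 of 7.

5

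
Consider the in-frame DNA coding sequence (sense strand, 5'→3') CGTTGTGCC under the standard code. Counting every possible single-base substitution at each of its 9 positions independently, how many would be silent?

7

Codon 1 (CGT, Arg): 3 synonymous substitutions.
Codon 2 (TGT, Cys): 1 synonymous substitution.
Codon 3 (GCC, Ala): 3 synonymous substitutions.
Total: 3 + 1 + 3 = 7.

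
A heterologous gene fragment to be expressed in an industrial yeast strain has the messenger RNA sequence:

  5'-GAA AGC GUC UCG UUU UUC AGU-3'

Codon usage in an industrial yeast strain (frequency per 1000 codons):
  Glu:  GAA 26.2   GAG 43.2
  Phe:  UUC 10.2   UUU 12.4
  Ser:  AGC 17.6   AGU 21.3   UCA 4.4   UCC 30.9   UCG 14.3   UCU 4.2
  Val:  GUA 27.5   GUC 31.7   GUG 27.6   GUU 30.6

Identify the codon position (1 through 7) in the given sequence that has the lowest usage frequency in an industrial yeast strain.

6

Codon 1 GAA (Glu): 26.2 per 1000.
Codon 2 AGC (Ser): 17.6 per 1000.
Codon 3 GUC (Val): 31.7 per 1000.
Codon 4 UCG (Ser): 14.3 per 1000.
Codon 5 UUU (Phe): 12.4 per 1000.
Codon 6 UUC (Phe): 10.2 per 1000.
Codon 7 AGU (Ser): 21.3 per 1000.
Lowest frequency is 10.2 at codon 6.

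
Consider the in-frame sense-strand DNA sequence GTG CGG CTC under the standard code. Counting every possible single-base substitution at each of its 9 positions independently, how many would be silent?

10

Codon 1 (GTG, Val): 3 synonymous substitutions.
Codon 2 (CGG, Arg): 4 synonymous substitutions.
Codon 3 (CTC, Leu): 3 synonymous substitutions.
Total: 3 + 4 + 3 = 10.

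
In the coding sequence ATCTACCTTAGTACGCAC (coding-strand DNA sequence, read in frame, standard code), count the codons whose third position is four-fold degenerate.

2

Codon 1 ATC (Ile): third position 3-fold.
Codon 2 TAC (Tyr): third position 2-fold.
Codon 3 CTT (Leu): third position 4-fold.
Codon 4 AGT (Ser): third position 2-fold.
Codon 5 ACG (Thr): third position 4-fold.
Codon 6 CAC (His): third position 2-fold.
Four-fold degenerate third positions: 2.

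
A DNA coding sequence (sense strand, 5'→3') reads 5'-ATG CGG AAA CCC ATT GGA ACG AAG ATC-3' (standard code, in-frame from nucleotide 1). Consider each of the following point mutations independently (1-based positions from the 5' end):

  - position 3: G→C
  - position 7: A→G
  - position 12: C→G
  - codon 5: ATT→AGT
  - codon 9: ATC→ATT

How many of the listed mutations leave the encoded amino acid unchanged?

2

Codon 1: ATG (Met) → ATC (Ile) — missense.
Codon 3: AAA (Lys) → GAA (Glu) — missense.
Codon 4: CCC (Pro) → CCG (Pro) — synonymous.
Codon 5: ATT (Ile) → AGT (Ser) — missense.
Codon 9: ATC (Ile) → ATT (Ile) — synonymous.
Synonymous: 2 of 5.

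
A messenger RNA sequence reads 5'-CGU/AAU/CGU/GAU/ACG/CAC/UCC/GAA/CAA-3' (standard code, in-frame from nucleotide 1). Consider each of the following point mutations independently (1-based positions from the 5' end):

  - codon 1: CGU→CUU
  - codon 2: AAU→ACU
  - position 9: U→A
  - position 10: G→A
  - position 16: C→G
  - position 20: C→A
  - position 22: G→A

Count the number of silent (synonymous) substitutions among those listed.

1

Codon 1: CGU (Arg) → CUU (Leu) — missense.
Codon 2: AAU (Asn) → ACU (Thr) — missense.
Codon 3: CGU (Arg) → CGA (Arg) — synonymous.
Codon 4: GAU (Asp) → AAU (Asn) — missense.
Codon 6: CAC (His) → GAC (Asp) — missense.
Codon 7: UCC (Ser) → UAC (Tyr) — missense.
Codon 8: GAA (Glu) → AAA (Lys) — missense.
Synonymous: 1 of 7.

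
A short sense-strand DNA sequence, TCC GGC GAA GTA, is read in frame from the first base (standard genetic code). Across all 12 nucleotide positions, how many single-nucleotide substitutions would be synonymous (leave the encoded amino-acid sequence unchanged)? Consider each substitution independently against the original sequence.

10

Codon 1 (TCC, Ser): 3 synonymous substitutions.
Codon 2 (GGC, Gly): 3 synonymous substitutions.
Codon 3 (GAA, Glu): 1 synonymous substitution.
Codon 4 (GTA, Val): 3 synonymous substitutions.
Total: 3 + 3 + 1 + 3 = 10.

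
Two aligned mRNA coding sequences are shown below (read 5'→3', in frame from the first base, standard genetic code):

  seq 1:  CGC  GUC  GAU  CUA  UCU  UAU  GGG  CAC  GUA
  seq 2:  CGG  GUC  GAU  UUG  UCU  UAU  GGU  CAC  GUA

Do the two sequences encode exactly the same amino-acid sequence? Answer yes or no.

Codon 1: CGC Arg / CGG Arg — synonymous.
Codon 2: GUC Val / GUC Val — identical.
Codon 3: GAU Asp / GAU Asp — identical.
Codon 4: CUA Leu / UUG Leu — synonymous.
Codon 5: UCU Ser / UCU Ser — identical.
Codon 6: UAU Tyr / UAU Tyr — identical.
Codon 7: GGG Gly / GGU Gly — synonymous.
Codon 8: CAC His / CAC His — identical.
Codon 9: GUA Val / GUA Val — identical.
Nonsynonymous differences: 0 → same protein.

yes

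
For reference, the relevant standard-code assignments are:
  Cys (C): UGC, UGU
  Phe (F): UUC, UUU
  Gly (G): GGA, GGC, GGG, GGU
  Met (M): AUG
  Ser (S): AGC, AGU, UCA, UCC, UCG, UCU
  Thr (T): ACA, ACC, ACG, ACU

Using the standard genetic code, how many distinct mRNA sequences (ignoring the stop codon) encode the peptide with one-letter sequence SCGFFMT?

768

Ser: 6 codons.
Cys: 2 codons.
Gly: 4 codons.
Phe: 2 codons.
Phe: 2 codons.
Met: 1 codon.
Thr: 4 codons.
6 × 2 × 4 × 2 × 2 × 1 × 4 = 768.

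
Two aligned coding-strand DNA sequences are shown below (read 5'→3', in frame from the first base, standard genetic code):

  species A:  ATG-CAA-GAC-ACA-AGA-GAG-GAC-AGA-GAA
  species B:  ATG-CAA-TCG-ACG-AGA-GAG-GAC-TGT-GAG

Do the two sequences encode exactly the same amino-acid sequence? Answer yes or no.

no

Codon 1: ATG Met / ATG Met — identical.
Codon 2: CAA Gln / CAA Gln — identical.
Codon 3: GAC Asp / TCG Ser — nonsynonymous.
Codon 4: ACA Thr / ACG Thr — synonymous.
Codon 5: AGA Arg / AGA Arg — identical.
Codon 6: GAG Glu / GAG Glu — identical.
Codon 7: GAC Asp / GAC Asp — identical.
Codon 8: AGA Arg / TGT Cys — nonsynonymous.
Codon 9: GAA Glu / GAG Glu — synonymous.
Nonsynonymous differences: 2 → different protein.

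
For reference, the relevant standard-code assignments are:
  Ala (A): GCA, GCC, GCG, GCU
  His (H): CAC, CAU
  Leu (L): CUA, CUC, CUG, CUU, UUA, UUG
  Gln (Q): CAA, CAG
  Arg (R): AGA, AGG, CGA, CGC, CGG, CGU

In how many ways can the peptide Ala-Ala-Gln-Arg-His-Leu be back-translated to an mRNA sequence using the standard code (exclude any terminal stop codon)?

Ala: 4 codons.
Ala: 4 codons.
Gln: 2 codons.
Arg: 6 codons.
His: 2 codons.
Leu: 6 codons.
4 × 4 × 2 × 6 × 2 × 6 = 2304.

2304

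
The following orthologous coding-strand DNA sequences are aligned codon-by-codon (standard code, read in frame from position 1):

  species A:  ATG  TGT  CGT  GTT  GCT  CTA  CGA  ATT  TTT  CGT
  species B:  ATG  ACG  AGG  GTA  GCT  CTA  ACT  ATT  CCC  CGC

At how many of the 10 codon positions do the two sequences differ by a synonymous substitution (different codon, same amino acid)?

3

Codon 1: ATG Met / ATG Met — identical.
Codon 2: TGT Cys / ACG Thr — nonsynonymous.
Codon 3: CGT Arg / AGG Arg — synonymous.
Codon 4: GTT Val / GTA Val — synonymous.
Codon 5: GCT Ala / GCT Ala — identical.
Codon 6: CTA Leu / CTA Leu — identical.
Codon 7: CGA Arg / ACT Thr — nonsynonymous.
Codon 8: ATT Ile / ATT Ile — identical.
Codon 9: TTT Phe / CCC Pro — nonsynonymous.
Codon 10: CGT Arg / CGC Arg — synonymous.
Synonymous differences: 3.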